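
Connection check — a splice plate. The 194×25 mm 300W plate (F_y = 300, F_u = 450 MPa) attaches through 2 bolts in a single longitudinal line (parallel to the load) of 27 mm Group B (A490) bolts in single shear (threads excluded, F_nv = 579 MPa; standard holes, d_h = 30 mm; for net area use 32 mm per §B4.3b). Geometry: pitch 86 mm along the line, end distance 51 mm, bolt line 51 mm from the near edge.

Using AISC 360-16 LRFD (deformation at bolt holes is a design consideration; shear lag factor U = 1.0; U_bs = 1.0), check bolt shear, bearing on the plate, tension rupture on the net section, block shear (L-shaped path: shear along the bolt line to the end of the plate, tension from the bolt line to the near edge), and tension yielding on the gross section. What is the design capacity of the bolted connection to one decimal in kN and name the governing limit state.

497.3 kN (bolt shear governs)

Bolt shear: A_b = π(27)²/4 = 572.56 mm². φR_n = 0.75 × 579 × 572.56 × 2 × 1 = 497.3 kN.
Bearing (25 mm plate, F_u = 450 MPa): end bolts L_c = 51 − 30/2 = 36, R_n = min(1.2×36×25×450, 2.4×27×25×450) = 486 kN/bolt; interior L_c = 86 − 30 = 56, R_n = 729 kN/bolt. φR_n = 0.75 × (1×486 + 1×729) = 911.3 kN.
Tension rupture (net): A_n = (194 − 1×32)×25 = 4050 mm² (U = 1.0, A_e = A_n). φR_n = 0.75 × 450 × 4050 = 1366.9 kN.
Block shear: shear path 1×[51+1×86] = 1×137 mm, A_gv = 3425, A_nv = 1×(137 − 1.5×32)×25 = 2225 mm²; tension to near edge: (51 − 0.5×32)×25 = 875 mm². R_n = min(0.6×450×2225, 0.6×300×3425) + 1.0×450×875 = min(600.75, 616.5) + 393.75 = 994.5 kN. φR_n = 0.75 × 994.5 = 745.9 kN.
Tension yield (gross): A_g = 194×25 = 4850 mm². φR_n = 0.90 × 300 × 4850 = 1309.5 kN.
Governing: min(497.3, 911.3, 1366.9, 745.9, 1309.5) = 497.3 kN → bolt shear.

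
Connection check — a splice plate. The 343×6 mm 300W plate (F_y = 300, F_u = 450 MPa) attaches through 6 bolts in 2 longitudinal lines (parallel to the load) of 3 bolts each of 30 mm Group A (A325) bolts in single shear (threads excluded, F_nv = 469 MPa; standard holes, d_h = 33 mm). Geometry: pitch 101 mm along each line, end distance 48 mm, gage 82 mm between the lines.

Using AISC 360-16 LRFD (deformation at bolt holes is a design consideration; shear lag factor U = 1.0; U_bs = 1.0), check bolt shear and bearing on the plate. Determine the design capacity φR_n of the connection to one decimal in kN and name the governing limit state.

Bolt shear: A_b = π(30)²/4 = 706.86 mm². φR_n = 0.75 × 469 × 706.86 × 6 × 1 = 1491.8 kN.
Bearing (6 mm plate, F_u = 450 MPa): end bolts L_c = 48 − 33/2 = 31.5, R_n = min(1.2×31.5×6×450, 2.4×30×6×450) = 102.06 kN/bolt; interior L_c = 101 − 33 = 68, R_n = 194.4 kN/bolt. φR_n = 0.75 × (2×102.06 + 4×194.4) = 736.3 kN.
Governing: min(1491.8, 736.3) = 736.3 kN → bearing.

736.3 kN (bearing governs)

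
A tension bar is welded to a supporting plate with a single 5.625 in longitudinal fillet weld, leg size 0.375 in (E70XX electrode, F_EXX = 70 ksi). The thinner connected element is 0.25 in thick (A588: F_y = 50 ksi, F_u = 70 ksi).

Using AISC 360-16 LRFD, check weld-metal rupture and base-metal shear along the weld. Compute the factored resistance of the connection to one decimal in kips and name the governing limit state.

Weld metal: throat = 0.707×0.375 = 0.26513 in, L = 5.625 in. φR_n = 0.75 × 0.6 × 70 × 0.26513 × 5.625 = 47.0 kips.
Base metal shear (0.25 in plate): yield φR_n = 1.0×0.6×50×0.25×5.625 = 42.2 kips; rupture φR_n = 0.75×0.6×70×0.25×5.625 = 44.3 kips; take 42.2 kips (yield).
Governing: min(47.0, 42.2) = 42.2 kips → base-metal shear.

42.2 kips (base-metal shear governs)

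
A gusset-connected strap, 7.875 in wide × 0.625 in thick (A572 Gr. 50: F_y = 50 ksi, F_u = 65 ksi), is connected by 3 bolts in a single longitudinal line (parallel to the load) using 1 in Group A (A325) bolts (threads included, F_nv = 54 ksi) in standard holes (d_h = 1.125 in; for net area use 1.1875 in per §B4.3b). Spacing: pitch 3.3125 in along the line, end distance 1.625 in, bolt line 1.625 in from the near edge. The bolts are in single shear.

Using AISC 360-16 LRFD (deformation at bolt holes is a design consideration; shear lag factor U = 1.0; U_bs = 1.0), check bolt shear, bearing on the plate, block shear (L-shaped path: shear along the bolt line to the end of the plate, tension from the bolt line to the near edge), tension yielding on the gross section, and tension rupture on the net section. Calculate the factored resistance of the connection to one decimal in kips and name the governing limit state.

Bolt shear: A_b = π(1)²/4 = 0.7854 in². φR_n = 0.75 × 54 × 0.7854 × 3 × 1 = 95.4 kips.
Bearing (0.625 in plate, F_u = 65 ksi): end bolts L_c = 1.625 − 1.125/2 = 1.0625, R_n = min(1.2×1.0625×0.625×65, 2.4×1×0.625×65) = 51.797 kips/bolt; interior L_c = 3.3125 − 1.125 = 2.1875, R_n = 97.5 kips/bolt. φR_n = 0.75 × (1×51.797 + 2×97.5) = 185.1 kips.
Block shear: shear path 1×[1.625+2×3.3125] = 1×8.25 in, A_gv = 5.1563, A_nv = 1×(8.25 − 2.5×1.1875)×0.625 = 3.3008 in²; tension to near edge: (1.625 − 0.5×1.1875)×0.625 = 0.64453 in². R_n = min(0.6×65×3.3008, 0.6×50×5.1563) + 1.0×65×0.64453 = min(128.73, 154.69) + 41.894 = 170.62 kips. φR_n = 0.75 × 170.62 = 128.0 kips.
Tension yield (gross): A_g = 7.875×0.625 = 4.9219 in². φR_n = 0.90 × 50 × 4.9219 = 221.5 kips.
Tension rupture (net): A_n = (7.875 − 1×1.1875)×0.625 = 4.1797 in² (U = 1.0, A_e = A_n). φR_n = 0.75 × 65 × 4.1797 = 203.8 kips.
Governing: min(95.4, 185.1, 128.0, 221.5, 203.8) = 95.4 kips → bolt shear.

95.4 kips (bolt shear governs)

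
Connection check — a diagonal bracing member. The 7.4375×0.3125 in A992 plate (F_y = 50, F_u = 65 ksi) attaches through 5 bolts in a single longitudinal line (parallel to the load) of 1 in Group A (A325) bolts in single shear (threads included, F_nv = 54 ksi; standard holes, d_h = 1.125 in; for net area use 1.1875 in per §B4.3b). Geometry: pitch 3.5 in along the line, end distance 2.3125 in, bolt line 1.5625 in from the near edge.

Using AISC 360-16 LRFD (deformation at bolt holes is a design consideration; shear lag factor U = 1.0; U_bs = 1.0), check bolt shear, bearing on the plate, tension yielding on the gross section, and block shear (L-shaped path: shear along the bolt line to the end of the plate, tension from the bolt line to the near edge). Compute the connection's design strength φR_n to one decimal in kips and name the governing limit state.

Bolt shear: A_b = π(1)²/4 = 0.7854 in². φR_n = 0.75 × 54 × 0.7854 × 5 × 1 = 159.0 kips.
Bearing (0.3125 in plate, F_u = 65 ksi): end bolts L_c = 2.3125 − 1.125/2 = 1.75, R_n = min(1.2×1.75×0.3125×65, 2.4×1×0.3125×65) = 42.656 kips/bolt; interior L_c = 3.5 − 1.125 = 2.375, R_n = 48.75 kips/bolt. φR_n = 0.75 × (1×42.656 + 4×48.75) = 178.2 kips.
Tension yield (gross): A_g = 7.4375×0.3125 = 2.3242 in². φR_n = 0.90 × 50 × 2.3242 = 104.6 kips.
Block shear: shear path 1×[2.3125+4×3.5] = 1×16.3125 in, A_gv = 5.0977, A_nv = 1×(16.3125 − 4.5×1.1875)×0.3125 = 3.4277 in²; tension to near edge: (1.5625 − 0.5×1.1875)×0.3125 = 0.30273 in². R_n = min(0.6×65×3.4277, 0.6×50×5.0977) + 1.0×65×0.30273 = min(133.68, 152.93) + 19.677 = 153.36 kips. φR_n = 0.75 × 153.36 = 115.0 kips.
Governing: min(159.0, 178.2, 104.6, 115.0) = 104.6 kips → gross-section yield.

104.6 kips (gross-section yield governs)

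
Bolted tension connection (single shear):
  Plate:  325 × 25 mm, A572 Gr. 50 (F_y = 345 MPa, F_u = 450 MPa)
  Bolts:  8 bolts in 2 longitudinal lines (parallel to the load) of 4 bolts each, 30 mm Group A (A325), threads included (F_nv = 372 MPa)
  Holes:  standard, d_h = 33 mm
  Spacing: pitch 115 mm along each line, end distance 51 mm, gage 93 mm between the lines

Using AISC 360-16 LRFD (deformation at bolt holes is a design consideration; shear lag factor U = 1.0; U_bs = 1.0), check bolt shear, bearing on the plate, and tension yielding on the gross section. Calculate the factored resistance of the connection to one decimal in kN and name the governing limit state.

Bolt shear: A_b = π(30)²/4 = 706.86 mm². φR_n = 0.75 × 372 × 706.86 × 8 × 1 = 1577.7 kN.
Bearing (25 mm plate, F_u = 450 MPa): end bolts L_c = 51 − 33/2 = 34.5, R_n = min(1.2×34.5×25×450, 2.4×30×25×450) = 465.75 kN/bolt; interior L_c = 115 − 33 = 82, R_n = 810 kN/bolt. φR_n = 0.75 × (2×465.75 + 6×810) = 4343.6 kN.
Tension yield (gross): A_g = 325×25 = 8125 mm². φR_n = 0.90 × 345 × 8125 = 2522.8 kN.
Governing: min(1577.7, 4343.6, 2522.8) = 1577.7 kN → bolt shear.

1577.7 kN (bolt shear governs)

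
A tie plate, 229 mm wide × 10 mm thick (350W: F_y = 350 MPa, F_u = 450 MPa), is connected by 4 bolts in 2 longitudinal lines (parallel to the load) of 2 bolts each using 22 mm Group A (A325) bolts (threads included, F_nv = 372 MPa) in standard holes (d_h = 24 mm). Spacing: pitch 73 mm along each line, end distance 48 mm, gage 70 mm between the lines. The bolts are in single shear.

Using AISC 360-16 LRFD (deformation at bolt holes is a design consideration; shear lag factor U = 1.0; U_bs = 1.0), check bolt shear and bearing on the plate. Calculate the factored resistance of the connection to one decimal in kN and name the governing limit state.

Bolt shear: A_b = π(22)²/4 = 380.13 mm². φR_n = 0.75 × 372 × 380.13 × 4 × 1 = 424.2 kN.
Bearing (10 mm plate, F_u = 450 MPa): end bolts L_c = 48 − 24/2 = 36, R_n = min(1.2×36×10×450, 2.4×22×10×450) = 194.4 kN/bolt; interior L_c = 73 − 24 = 49, R_n = 237.6 kN/bolt. φR_n = 0.75 × (2×194.4 + 2×237.6) = 648.0 kN.
Governing: min(424.2, 648.0) = 424.2 kN → bolt shear.

424.2 kN (bolt shear governs)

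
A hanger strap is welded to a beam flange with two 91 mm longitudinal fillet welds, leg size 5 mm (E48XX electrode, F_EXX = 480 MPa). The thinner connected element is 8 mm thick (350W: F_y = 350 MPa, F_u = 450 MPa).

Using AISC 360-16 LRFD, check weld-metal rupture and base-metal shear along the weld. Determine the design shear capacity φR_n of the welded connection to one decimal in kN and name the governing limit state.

Weld metal: throat = 0.707×5 = 3.535 mm, L = 2×91 = 182 mm. φR_n = 0.75 × 0.6 × 480 × 3.535 × 182 = 139.0 kN.
Base metal shear (8 mm plate): yield φR_n = 1.0×0.6×350×8×182 = 305.8 kN; rupture φR_n = 0.75×0.6×450×8×182 = 294.8 kN; take 294.8 kN (rupture).
Governing: min(139.0, 294.8) = 139.0 kN → weld metal.

139.0 kN (weld metal governs)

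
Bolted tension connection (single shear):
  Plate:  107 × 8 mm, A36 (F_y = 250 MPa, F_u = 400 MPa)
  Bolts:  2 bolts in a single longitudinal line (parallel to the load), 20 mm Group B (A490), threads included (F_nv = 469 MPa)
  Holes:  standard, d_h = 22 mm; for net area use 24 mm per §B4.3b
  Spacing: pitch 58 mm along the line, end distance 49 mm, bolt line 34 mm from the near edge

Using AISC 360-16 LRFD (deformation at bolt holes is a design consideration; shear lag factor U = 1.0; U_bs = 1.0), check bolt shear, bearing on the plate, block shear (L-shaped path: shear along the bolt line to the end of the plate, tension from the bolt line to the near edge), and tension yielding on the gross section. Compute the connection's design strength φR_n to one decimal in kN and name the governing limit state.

Bolt shear: A_b = π(20)²/4 = 314.16 mm². φR_n = 0.75 × 469 × 314.16 × 2 × 1 = 221.0 kN.
Bearing (8 mm plate, F_u = 400 MPa): end bolts L_c = 49 − 22/2 = 38, R_n = min(1.2×38×8×400, 2.4×20×8×400) = 145.92 kN/bolt; interior L_c = 58 − 22 = 36, R_n = 138.24 kN/bolt. φR_n = 0.75 × (1×145.92 + 1×138.24) = 213.1 kN.
Block shear: shear path 1×[49+1×58] = 1×107 mm, A_gv = 856, A_nv = 1×(107 − 1.5×24)×8 = 568 mm²; tension to near edge: (34 − 0.5×24)×8 = 176 mm². R_n = min(0.6×400×568, 0.6×250×856) + 1.0×400×176 = min(136.32, 128.4) + 70.4 = 198.8 kN. φR_n = 0.75 × 198.8 = 149.1 kN.
Tension yield (gross): A_g = 107×8 = 856 mm². φR_n = 0.90 × 250 × 856 = 192.6 kN.
Governing: min(221.0, 213.1, 149.1, 192.6) = 149.1 kN → block shear.

149.1 kN (block shear governs)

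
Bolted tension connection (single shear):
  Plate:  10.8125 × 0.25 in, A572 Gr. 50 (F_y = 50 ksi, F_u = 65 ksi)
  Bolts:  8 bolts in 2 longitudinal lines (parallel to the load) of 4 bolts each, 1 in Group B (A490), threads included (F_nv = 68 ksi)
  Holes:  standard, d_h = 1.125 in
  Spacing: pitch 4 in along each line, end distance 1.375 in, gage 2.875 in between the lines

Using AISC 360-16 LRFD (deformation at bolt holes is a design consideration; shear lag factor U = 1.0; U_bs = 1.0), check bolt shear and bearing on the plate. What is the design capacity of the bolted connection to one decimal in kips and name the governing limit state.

Bolt shear: A_b = π(1)²/4 = 0.7854 in². φR_n = 0.75 × 68 × 0.7854 × 8 × 1 = 320.4 kips.
Bearing (0.25 in plate, F_u = 65 ksi): end bolts L_c = 1.375 − 1.125/2 = 0.8125, R_n = min(1.2×0.8125×0.25×65, 2.4×1×0.25×65) = 15.844 kips/bolt; interior L_c = 4 − 1.125 = 2.875, R_n = 39 kips/bolt. φR_n = 0.75 × (2×15.844 + 6×39) = 199.3 kips.
Governing: min(320.4, 199.3) = 199.3 kips → bearing.

199.3 kips (bearing governs)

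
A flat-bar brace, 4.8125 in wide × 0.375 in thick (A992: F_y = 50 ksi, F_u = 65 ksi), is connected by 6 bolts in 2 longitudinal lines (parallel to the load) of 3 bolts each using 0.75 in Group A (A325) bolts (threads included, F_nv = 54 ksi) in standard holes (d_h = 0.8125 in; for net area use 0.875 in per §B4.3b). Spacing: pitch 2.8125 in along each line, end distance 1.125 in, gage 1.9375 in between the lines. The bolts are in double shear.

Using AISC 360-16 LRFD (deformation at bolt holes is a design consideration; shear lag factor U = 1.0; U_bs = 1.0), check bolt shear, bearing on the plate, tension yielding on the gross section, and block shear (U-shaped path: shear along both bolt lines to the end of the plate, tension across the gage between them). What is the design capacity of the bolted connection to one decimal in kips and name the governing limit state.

Bolt shear: A_b = π(0.75)²/4 = 0.44179 in². φR_n = 0.75 × 54 × 0.44179 × 6 × 2 = 214.7 kips.
Bearing (0.375 in plate, F_u = 65 ksi): end bolts L_c = 1.125 − 0.8125/2 = 0.71875, R_n = min(1.2×0.71875×0.375×65, 2.4×0.75×0.375×65) = 21.023 kips/bolt; interior L_c = 2.8125 − 0.8125 = 2, R_n = 43.875 kips/bolt. φR_n = 0.75 × (2×21.023 + 4×43.875) = 163.2 kips.
Tension yield (gross): A_g = 4.8125×0.375 = 1.8047 in². φR_n = 0.90 × 50 × 1.8047 = 81.2 kips.
Block shear: shear path 2×[1.125+2×2.8125] = 2×6.75 in, A_gv = 5.0625, A_nv = 2×(6.75 − 2.5×0.875)×0.375 = 3.4219 in²; tension across gage: (1.9375 − 1×0.875)×0.375 = 0.39844 in². R_n = min(0.6×65×3.4219, 0.6×50×5.0625) + 1.0×65×0.39844 = min(133.45, 151.88) + 25.899 = 159.35 kips. φR_n = 0.75 × 159.35 = 119.5 kips.
Governing: min(214.7, 163.2, 81.2, 119.5) = 81.2 kips → gross-section yield.

81.2 kips (gross-section yield governs)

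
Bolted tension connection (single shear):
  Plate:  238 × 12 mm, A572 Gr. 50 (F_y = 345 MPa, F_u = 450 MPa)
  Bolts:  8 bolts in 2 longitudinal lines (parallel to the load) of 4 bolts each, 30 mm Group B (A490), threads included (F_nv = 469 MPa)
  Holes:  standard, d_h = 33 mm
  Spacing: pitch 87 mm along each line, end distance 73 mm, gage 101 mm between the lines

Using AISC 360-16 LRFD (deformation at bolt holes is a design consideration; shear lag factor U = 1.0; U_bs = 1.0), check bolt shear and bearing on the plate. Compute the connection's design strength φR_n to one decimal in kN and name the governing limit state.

Bolt shear: A_b = π(30)²/4 = 706.86 mm². φR_n = 0.75 × 469 × 706.86 × 8 × 1 = 1989.1 kN.
Bearing (12 mm plate, F_u = 450 MPa): end bolts L_c = 73 − 33/2 = 56.5, R_n = min(1.2×56.5×12×450, 2.4×30×12×450) = 366.12 kN/bolt; interior L_c = 87 − 33 = 54, R_n = 349.92 kN/bolt. φR_n = 0.75 × (2×366.12 + 6×349.92) = 2123.8 kN.
Governing: min(1989.1, 2123.8) = 1989.1 kN → bolt shear.

1989.1 kN (bolt shear governs)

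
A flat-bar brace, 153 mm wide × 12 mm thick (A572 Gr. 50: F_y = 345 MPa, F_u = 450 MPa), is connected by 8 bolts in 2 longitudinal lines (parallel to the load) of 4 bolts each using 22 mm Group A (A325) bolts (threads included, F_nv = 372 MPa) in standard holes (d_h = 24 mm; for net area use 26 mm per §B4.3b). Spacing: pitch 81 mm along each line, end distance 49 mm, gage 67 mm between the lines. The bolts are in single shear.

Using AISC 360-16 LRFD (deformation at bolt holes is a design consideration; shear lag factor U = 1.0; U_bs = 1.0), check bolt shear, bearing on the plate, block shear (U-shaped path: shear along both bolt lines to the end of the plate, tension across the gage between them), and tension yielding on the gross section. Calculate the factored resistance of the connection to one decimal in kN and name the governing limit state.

Bolt shear: A_b = π(22)²/4 = 380.13 mm². φR_n = 0.75 × 372 × 380.13 × 8 × 1 = 848.5 kN.
Bearing (12 mm plate, F_u = 450 MPa): end bolts L_c = 49 − 24/2 = 37, R_n = min(1.2×37×12×450, 2.4×22×12×450) = 239.76 kN/bolt; interior L_c = 81 − 24 = 57, R_n = 285.12 kN/bolt. φR_n = 0.75 × (2×239.76 + 6×285.12) = 1642.7 kN.
Block shear: shear path 2×[49+3×81] = 2×292 mm, A_gv = 7008, A_nv = 2×(292 − 3.5×26)×12 = 4824 mm²; tension across gage: (67 − 1×26)×12 = 492 mm². R_n = min(0.6×450×4824, 0.6×345×7008) + 1.0×450×492 = min(1302.5, 1450.7) + 221.4 = 1523.9 kN. φR_n = 0.75 × 1523.9 = 1142.9 kN.
Tension yield (gross): A_g = 153×12 = 1836 mm². φR_n = 0.90 × 345 × 1836 = 570.1 kN.
Governing: min(848.5, 1642.7, 1142.9, 570.1) = 570.1 kN → gross-section yield.

570.1 kN (gross-section yield governs)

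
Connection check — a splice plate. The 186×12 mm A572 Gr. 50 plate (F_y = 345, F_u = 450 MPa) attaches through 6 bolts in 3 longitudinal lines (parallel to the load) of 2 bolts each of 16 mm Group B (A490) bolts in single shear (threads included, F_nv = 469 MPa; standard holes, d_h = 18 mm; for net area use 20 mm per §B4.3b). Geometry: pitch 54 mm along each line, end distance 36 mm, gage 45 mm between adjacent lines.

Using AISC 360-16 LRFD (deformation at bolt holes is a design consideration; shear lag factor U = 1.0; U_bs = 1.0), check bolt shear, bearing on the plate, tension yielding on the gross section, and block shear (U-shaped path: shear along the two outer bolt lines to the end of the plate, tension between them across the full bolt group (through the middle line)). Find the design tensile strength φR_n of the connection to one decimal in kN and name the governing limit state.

424.3 kN (bolt shear governs)

Bolt shear: A_b = π(16)²/4 = 201.06 mm². φR_n = 0.75 × 469 × 201.06 × 6 × 1 = 424.3 kN.
Bearing (12 mm plate, F_u = 450 MPa): end bolts L_c = 36 − 18/2 = 27, R_n = min(1.2×27×12×450, 2.4×16×12×450) = 174.96 kN/bolt; interior L_c = 54 − 18 = 36, R_n = 207.36 kN/bolt. φR_n = 0.75 × (3×174.96 + 3×207.36) = 860.2 kN.
Tension yield (gross): A_g = 186×12 = 2232 mm². φR_n = 0.90 × 345 × 2232 = 693.0 kN.
Block shear: shear path 2×[36+1×54] = 2×90 mm, A_gv = 2160, A_nv = 2×(90 − 1.5×20)×12 = 1440 mm²; tension across gage: (90 − 2×20)×12 = 600 mm². R_n = min(0.6×450×1440, 0.6×345×2160) + 1.0×450×600 = min(388.8, 447.12) + 270 = 658.8 kN. φR_n = 0.75 × 658.8 = 494.1 kN.
Governing: min(424.3, 860.2, 693.0, 494.1) = 424.3 kN → bolt shear.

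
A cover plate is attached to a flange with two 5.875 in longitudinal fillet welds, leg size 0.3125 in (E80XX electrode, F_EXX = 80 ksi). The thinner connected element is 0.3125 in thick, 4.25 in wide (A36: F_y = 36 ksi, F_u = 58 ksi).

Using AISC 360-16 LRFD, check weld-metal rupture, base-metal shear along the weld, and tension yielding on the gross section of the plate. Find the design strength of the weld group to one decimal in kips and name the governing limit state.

Weld metal: throat = 0.707×0.3125 = 0.22094 in, L = 2×5.875 = 11.75 in. φR_n = 0.75 × 0.6 × 80 × 0.22094 × 11.75 = 93.5 kips.
Base metal shear (0.3125 in plate): yield φR_n = 1.0×0.6×36×0.3125×11.75 = 79.3 kips; rupture φR_n = 0.75×0.6×58×0.3125×11.75 = 95.8 kips; take 79.3 kips (yield).
Tension yield (gross): A_g = 4.25×0.3125 = 1.3281 in². φR_n = 0.90 × 36 × 1.3281 = 43.0 kips.
Governing: min(93.5, 79.3, 43.0) = 43.0 kips → gross-section yield.

43.0 kips (gross-section yield governs)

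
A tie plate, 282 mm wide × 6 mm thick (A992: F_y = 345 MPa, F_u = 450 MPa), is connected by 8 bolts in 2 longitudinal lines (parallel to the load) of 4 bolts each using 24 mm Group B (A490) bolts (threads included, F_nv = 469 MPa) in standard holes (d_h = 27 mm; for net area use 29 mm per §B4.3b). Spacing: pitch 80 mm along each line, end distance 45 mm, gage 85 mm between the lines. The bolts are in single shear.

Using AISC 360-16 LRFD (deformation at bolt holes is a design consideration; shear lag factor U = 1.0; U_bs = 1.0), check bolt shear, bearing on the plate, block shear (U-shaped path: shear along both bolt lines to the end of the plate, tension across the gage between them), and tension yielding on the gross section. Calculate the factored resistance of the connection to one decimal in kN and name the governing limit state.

Bolt shear: A_b = π(24)²/4 = 452.39 mm². φR_n = 0.75 × 469 × 452.39 × 8 × 1 = 1273.0 kN.
Bearing (6 mm plate, F_u = 450 MPa): end bolts L_c = 45 − 27/2 = 31.5, R_n = min(1.2×31.5×6×450, 2.4×24×6×450) = 102.06 kN/bolt; interior L_c = 80 − 27 = 53, R_n = 155.52 kN/bolt. φR_n = 0.75 × (2×102.06 + 6×155.52) = 852.9 kN.
Block shear: shear path 2×[45+3×80] = 2×285 mm, A_gv = 3420, A_nv = 2×(285 − 3.5×29)×6 = 2202 mm²; tension across gage: (85 − 1×29)×6 = 336 mm². R_n = min(0.6×450×2202, 0.6×345×3420) + 1.0×450×336 = min(594.54, 707.94) + 151.2 = 745.74 kN. φR_n = 0.75 × 745.74 = 559.3 kN.
Tension yield (gross): A_g = 282×6 = 1692 mm². φR_n = 0.90 × 345 × 1692 = 525.4 kN.
Governing: min(1273.0, 852.9, 559.3, 525.4) = 525.4 kN → gross-section yield.

525.4 kN (gross-section yield governs)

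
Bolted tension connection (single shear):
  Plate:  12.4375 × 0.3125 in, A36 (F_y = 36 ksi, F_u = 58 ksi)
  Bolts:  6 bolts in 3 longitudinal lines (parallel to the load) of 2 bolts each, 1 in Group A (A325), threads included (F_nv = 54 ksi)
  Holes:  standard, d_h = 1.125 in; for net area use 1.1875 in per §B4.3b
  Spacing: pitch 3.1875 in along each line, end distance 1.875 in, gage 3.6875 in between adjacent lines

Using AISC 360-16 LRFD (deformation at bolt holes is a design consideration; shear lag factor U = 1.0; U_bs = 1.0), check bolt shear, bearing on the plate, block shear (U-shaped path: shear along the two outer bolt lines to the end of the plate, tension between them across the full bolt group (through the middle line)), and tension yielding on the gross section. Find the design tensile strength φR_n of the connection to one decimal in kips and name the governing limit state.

Bolt shear: A_b = π(1)²/4 = 0.7854 in². φR_n = 0.75 × 54 × 0.7854 × 6 × 1 = 190.9 kips.
Bearing (0.3125 in plate, F_u = 58 ksi): end bolts L_c = 1.875 − 1.125/2 = 1.3125, R_n = min(1.2×1.3125×0.3125×58, 2.4×1×0.3125×58) = 28.547 kips/bolt; interior L_c = 3.1875 − 1.125 = 2.0625, R_n = 43.5 kips/bolt. φR_n = 0.75 × (3×28.547 + 3×43.5) = 162.1 kips.
Block shear: shear path 2×[1.875+1×3.1875] = 2×5.0625 in, A_gv = 3.1641, A_nv = 2×(5.0625 − 1.5×1.1875)×0.3125 = 2.0508 in²; tension across gage: (7.375 − 2×1.1875)×0.3125 = 1.5625 in². R_n = min(0.6×58×2.0508, 0.6×36×3.1641) + 1.0×58×1.5625 = min(71.368, 68.345) + 90.625 = 158.97 kips. φR_n = 0.75 × 158.97 = 119.2 kips.
Tension yield (gross): A_g = 12.4375×0.3125 = 3.8867 in². φR_n = 0.90 × 36 × 3.8867 = 125.9 kips.
Governing: min(190.9, 162.1, 119.2, 125.9) = 119.2 kips → block shear.

119.2 kips (block shear governs)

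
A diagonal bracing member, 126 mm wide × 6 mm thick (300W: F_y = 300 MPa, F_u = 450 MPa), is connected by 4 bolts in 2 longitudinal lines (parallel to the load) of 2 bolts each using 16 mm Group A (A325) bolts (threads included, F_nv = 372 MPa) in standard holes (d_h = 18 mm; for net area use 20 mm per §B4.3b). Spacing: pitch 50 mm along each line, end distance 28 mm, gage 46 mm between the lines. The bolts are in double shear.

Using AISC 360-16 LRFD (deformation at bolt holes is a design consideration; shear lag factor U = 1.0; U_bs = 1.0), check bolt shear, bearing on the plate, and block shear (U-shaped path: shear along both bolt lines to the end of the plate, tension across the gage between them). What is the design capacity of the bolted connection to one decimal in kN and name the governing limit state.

169.3 kN (block shear governs)

Bolt shear: A_b = π(16)²/4 = 201.06 mm². φR_n = 0.75 × 372 × 201.06 × 4 × 2 = 448.8 kN.
Bearing (6 mm plate, F_u = 450 MPa): end bolts L_c = 28 − 18/2 = 19, R_n = min(1.2×19×6×450, 2.4×16×6×450) = 61.56 kN/bolt; interior L_c = 50 − 18 = 32, R_n = 103.68 kN/bolt. φR_n = 0.75 × (2×61.56 + 2×103.68) = 247.9 kN.
Block shear: shear path 2×[28+1×50] = 2×78 mm, A_gv = 936, A_nv = 2×(78 − 1.5×20)×6 = 576 mm²; tension across gage: (46 − 1×20)×6 = 156 mm². R_n = min(0.6×450×576, 0.6×300×936) + 1.0×450×156 = min(155.52, 168.48) + 70.2 = 225.72 kN. φR_n = 0.75 × 225.72 = 169.3 kN.
Governing: min(448.8, 247.9, 169.3) = 169.3 kN → block shear.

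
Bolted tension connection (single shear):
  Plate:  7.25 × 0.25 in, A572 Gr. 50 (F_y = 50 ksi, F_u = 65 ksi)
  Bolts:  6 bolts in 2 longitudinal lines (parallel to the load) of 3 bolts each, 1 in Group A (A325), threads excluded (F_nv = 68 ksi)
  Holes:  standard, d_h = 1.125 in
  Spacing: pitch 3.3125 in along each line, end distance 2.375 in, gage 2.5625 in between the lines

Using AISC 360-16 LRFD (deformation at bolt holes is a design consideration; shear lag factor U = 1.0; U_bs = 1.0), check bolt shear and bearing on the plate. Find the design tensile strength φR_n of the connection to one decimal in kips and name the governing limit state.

170.0 kips (bearing governs)

Bolt shear: A_b = π(1)²/4 = 0.7854 in². φR_n = 0.75 × 68 × 0.7854 × 6 × 1 = 240.3 kips.
Bearing (0.25 in plate, F_u = 65 ksi): end bolts L_c = 2.375 − 1.125/2 = 1.8125, R_n = min(1.2×1.8125×0.25×65, 2.4×1×0.25×65) = 35.344 kips/bolt; interior L_c = 3.3125 − 1.125 = 2.1875, R_n = 39 kips/bolt. φR_n = 0.75 × (2×35.344 + 4×39) = 170.0 kips.
Governing: min(240.3, 170.0) = 170.0 kips → bearing.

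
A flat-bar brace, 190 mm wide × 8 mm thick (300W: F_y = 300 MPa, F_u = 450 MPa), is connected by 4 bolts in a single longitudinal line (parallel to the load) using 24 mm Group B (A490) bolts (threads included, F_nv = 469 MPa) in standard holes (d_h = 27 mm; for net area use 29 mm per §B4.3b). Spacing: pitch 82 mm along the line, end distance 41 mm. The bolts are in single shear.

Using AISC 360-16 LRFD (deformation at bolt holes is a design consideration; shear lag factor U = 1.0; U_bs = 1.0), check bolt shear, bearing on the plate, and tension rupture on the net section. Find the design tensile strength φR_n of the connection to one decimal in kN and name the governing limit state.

Bolt shear: A_b = π(24)²/4 = 452.39 mm². φR_n = 0.75 × 469 × 452.39 × 4 × 1 = 636.5 kN.
Bearing (8 mm plate, F_u = 450 MPa): end bolts L_c = 41 − 27/2 = 27.5, R_n = min(1.2×27.5×8×450, 2.4×24×8×450) = 118.8 kN/bolt; interior L_c = 82 − 27 = 55, R_n = 207.36 kN/bolt. φR_n = 0.75 × (1×118.8 + 3×207.36) = 555.7 kN.
Tension rupture (net): A_n = (190 − 1×29)×8 = 1288 mm² (U = 1.0, A_e = A_n). φR_n = 0.75 × 450 × 1288 = 434.7 kN.
Governing: min(636.5, 555.7, 434.7) = 434.7 kN → net-section rupture.

434.7 kN (net-section rupture governs)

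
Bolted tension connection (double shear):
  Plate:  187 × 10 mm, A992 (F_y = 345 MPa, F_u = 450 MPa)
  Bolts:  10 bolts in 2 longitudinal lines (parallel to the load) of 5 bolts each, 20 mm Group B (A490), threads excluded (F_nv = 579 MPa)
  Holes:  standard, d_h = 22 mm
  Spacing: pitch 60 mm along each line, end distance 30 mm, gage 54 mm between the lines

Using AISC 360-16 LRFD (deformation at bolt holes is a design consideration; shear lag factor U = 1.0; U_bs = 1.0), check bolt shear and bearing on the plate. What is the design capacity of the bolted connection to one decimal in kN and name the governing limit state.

Bolt shear: A_b = π(20)²/4 = 314.16 mm². φR_n = 0.75 × 579 × 314.16 × 10 × 2 = 2728.5 kN.
Bearing (10 mm plate, F_u = 450 MPa): end bolts L_c = 30 − 22/2 = 19, R_n = min(1.2×19×10×450, 2.4×20×10×450) = 102.6 kN/bolt; interior L_c = 60 − 22 = 38, R_n = 205.2 kN/bolt. φR_n = 0.75 × (2×102.6 + 8×205.2) = 1385.1 kN.
Governing: min(2728.5, 1385.1) = 1385.1 kN → bearing.

1385.1 kN (bearing governs)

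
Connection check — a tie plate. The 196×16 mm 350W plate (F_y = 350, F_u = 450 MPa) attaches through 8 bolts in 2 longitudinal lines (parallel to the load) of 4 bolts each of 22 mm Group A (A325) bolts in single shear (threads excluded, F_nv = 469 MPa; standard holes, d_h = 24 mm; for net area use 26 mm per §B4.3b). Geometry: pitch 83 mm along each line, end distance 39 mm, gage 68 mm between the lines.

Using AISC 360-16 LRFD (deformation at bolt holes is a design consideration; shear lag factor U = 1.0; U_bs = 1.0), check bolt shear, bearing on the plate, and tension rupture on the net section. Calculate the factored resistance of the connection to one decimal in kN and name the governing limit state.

777.6 kN (net-section rupture governs)

Bolt shear: A_b = π(22)²/4 = 380.13 mm². φR_n = 0.75 × 469 × 380.13 × 8 × 1 = 1069.7 kN.
Bearing (16 mm plate, F_u = 450 MPa): end bolts L_c = 39 − 24/2 = 27, R_n = min(1.2×27×16×450, 2.4×22×16×450) = 233.28 kN/bolt; interior L_c = 83 − 24 = 59, R_n = 380.16 kN/bolt. φR_n = 0.75 × (2×233.28 + 6×380.16) = 2060.6 kN.
Tension rupture (net): A_n = (196 − 2×26)×16 = 2304 mm² (U = 1.0, A_e = A_n). φR_n = 0.75 × 450 × 2304 = 777.6 kN.
Governing: min(1069.7, 2060.6, 777.6) = 777.6 kN → net-section rupture.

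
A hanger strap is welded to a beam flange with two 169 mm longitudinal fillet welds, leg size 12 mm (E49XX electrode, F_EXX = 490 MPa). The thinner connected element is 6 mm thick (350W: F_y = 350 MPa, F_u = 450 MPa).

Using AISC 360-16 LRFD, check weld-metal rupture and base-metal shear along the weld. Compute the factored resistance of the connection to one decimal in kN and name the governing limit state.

Weld metal: throat = 0.707×12 = 8.484 mm, L = 2×169 = 338 mm. φR_n = 0.75 × 0.6 × 490 × 8.484 × 338 = 632.3 kN.
Base metal shear (6 mm plate): yield φR_n = 1.0×0.6×350×6×338 = 425.9 kN; rupture φR_n = 0.75×0.6×450×6×338 = 410.7 kN; take 410.7 kN (rupture).
Governing: min(632.3, 410.7) = 410.7 kN → base-metal shear.

410.7 kN (base-metal shear governs)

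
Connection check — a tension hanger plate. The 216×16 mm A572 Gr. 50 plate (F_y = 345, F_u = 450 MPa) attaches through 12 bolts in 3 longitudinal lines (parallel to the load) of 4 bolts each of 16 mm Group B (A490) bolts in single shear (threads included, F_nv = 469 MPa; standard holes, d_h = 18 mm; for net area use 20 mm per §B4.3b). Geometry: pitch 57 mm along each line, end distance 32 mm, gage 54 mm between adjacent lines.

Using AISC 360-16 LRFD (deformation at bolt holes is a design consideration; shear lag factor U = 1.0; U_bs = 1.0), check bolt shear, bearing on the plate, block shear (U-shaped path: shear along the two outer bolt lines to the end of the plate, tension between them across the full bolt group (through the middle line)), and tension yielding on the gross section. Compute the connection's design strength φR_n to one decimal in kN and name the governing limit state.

Bolt shear: A_b = π(16)²/4 = 201.06 mm². φR_n = 0.75 × 469 × 201.06 × 12 × 1 = 848.7 kN.
Bearing (16 mm plate, F_u = 450 MPa): end bolts L_c = 32 − 18/2 = 23, R_n = min(1.2×23×16×450, 2.4×16×16×450) = 198.72 kN/bolt; interior L_c = 57 − 18 = 39, R_n = 276.48 kN/bolt. φR_n = 0.75 × (3×198.72 + 9×276.48) = 2313.4 kN.
Block shear: shear path 2×[32+3×57] = 2×203 mm, A_gv = 6496, A_nv = 2×(203 − 3.5×20)×16 = 4256 mm²; tension across gage: (108 − 2×20)×16 = 1088 mm². R_n = min(0.6×450×4256, 0.6×345×6496) + 1.0×450×1088 = min(1149.1, 1344.7) + 489.6 = 1638.7 kN. φR_n = 0.75 × 1638.7 = 1229.0 kN.
Tension yield (gross): A_g = 216×16 = 3456 mm². φR_n = 0.90 × 345 × 3456 = 1073.1 kN.
Governing: min(848.7, 2313.4, 1229.0, 1073.1) = 848.7 kN → bolt shear.

848.7 kN (bolt shear governs)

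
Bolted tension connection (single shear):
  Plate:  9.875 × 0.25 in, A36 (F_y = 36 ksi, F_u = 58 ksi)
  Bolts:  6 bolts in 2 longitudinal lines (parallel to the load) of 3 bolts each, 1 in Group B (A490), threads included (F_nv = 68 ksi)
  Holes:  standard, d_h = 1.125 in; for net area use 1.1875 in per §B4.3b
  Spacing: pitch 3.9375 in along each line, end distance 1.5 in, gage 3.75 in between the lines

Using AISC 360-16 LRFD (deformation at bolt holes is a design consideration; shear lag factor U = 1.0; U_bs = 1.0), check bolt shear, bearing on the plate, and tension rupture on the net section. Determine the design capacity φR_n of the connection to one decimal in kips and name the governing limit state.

81.6 kips (net-section rupture governs)

Bolt shear: A_b = π(1)²/4 = 0.7854 in². φR_n = 0.75 × 68 × 0.7854 × 6 × 1 = 240.3 kips.
Bearing (0.25 in plate, F_u = 58 ksi): end bolts L_c = 1.5 − 1.125/2 = 0.9375, R_n = min(1.2×0.9375×0.25×58, 2.4×1×0.25×58) = 16.313 kips/bolt; interior L_c = 3.9375 − 1.125 = 2.8125, R_n = 34.8 kips/bolt. φR_n = 0.75 × (2×16.313 + 4×34.8) = 128.9 kips.
Tension rupture (net): A_n = (9.875 − 2×1.1875)×0.25 = 1.875 in² (U = 1.0, A_e = A_n). φR_n = 0.75 × 58 × 1.875 = 81.6 kips.
Governing: min(240.3, 128.9, 81.6) = 81.6 kips → net-section rupture.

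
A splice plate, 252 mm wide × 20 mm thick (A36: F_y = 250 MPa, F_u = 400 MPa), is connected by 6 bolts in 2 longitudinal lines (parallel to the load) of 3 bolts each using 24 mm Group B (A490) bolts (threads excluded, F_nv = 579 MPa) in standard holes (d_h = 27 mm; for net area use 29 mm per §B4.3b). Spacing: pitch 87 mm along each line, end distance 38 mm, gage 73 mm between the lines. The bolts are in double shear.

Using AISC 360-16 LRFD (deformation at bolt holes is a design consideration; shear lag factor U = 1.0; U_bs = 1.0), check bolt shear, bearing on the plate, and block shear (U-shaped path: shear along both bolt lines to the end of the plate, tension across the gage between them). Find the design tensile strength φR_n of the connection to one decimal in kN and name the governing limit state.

1218.0 kN (block shear governs)

Bolt shear: A_b = π(24)²/4 = 452.39 mm². φR_n = 0.75 × 579 × 452.39 × 6 × 2 = 2357.4 kN.
Bearing (20 mm plate, F_u = 400 MPa): end bolts L_c = 38 − 27/2 = 24.5, R_n = min(1.2×24.5×20×400, 2.4×24×20×400) = 235.2 kN/bolt; interior L_c = 87 − 27 = 60, R_n = 460.8 kN/bolt. φR_n = 0.75 × (2×235.2 + 4×460.8) = 1735.2 kN.
Block shear: shear path 2×[38+2×87] = 2×212 mm, A_gv = 8480, A_nv = 2×(212 − 2.5×29)×20 = 5580 mm²; tension across gage: (73 − 1×29)×20 = 880 mm². R_n = min(0.6×400×5580, 0.6×250×8480) + 1.0×400×880 = min(1339.2, 1272) + 352 = 1624 kN. φR_n = 0.75 × 1624 = 1218.0 kN.
Governing: min(2357.4, 1735.2, 1218.0) = 1218.0 kN → block shear.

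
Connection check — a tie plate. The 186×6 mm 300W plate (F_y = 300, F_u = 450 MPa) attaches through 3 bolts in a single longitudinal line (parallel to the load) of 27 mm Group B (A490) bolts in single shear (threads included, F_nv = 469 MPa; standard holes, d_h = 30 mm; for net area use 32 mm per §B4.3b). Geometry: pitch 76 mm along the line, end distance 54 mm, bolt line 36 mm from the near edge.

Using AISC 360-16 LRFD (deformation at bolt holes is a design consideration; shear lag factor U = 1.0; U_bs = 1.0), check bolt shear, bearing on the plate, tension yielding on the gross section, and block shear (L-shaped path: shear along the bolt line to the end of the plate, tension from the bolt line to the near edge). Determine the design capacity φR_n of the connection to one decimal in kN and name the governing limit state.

Bolt shear: A_b = π(27)²/4 = 572.56 mm². φR_n = 0.75 × 469 × 572.56 × 3 × 1 = 604.2 kN.
Bearing (6 mm plate, F_u = 450 MPa): end bolts L_c = 54 − 30/2 = 39, R_n = min(1.2×39×6×450, 2.4×27×6×450) = 126.36 kN/bolt; interior L_c = 76 − 30 = 46, R_n = 149.04 kN/bolt. φR_n = 0.75 × (1×126.36 + 2×149.04) = 318.3 kN.
Tension yield (gross): A_g = 186×6 = 1116 mm². φR_n = 0.90 × 300 × 1116 = 301.3 kN.
Block shear: shear path 1×[54+2×76] = 1×206 mm, A_gv = 1236, A_nv = 1×(206 − 2.5×32)×6 = 756 mm²; tension to near edge: (36 − 0.5×32)×6 = 120 mm². R_n = min(0.6×450×756, 0.6×300×1236) + 1.0×450×120 = min(204.12, 222.48) + 54 = 258.12 kN. φR_n = 0.75 × 258.12 = 193.6 kN.
Governing: min(604.2, 318.3, 301.3, 193.6) = 193.6 kN → block shear.

193.6 kN (block shear governs)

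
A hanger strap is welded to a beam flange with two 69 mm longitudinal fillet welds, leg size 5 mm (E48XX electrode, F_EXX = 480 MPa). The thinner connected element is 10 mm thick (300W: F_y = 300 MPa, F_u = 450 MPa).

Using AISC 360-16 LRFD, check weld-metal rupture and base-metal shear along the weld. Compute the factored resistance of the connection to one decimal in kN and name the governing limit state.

105.4 kN (weld metal governs)

Weld metal: throat = 0.707×5 = 3.535 mm, L = 2×69 = 138 mm. φR_n = 0.75 × 0.6 × 480 × 3.535 × 138 = 105.4 kN.
Base metal shear (10 mm plate): yield φR_n = 1.0×0.6×300×10×138 = 248.4 kN; rupture φR_n = 0.75×0.6×450×10×138 = 279.5 kN; take 248.4 kN (yield).
Governing: min(105.4, 248.4) = 105.4 kN → weld metal.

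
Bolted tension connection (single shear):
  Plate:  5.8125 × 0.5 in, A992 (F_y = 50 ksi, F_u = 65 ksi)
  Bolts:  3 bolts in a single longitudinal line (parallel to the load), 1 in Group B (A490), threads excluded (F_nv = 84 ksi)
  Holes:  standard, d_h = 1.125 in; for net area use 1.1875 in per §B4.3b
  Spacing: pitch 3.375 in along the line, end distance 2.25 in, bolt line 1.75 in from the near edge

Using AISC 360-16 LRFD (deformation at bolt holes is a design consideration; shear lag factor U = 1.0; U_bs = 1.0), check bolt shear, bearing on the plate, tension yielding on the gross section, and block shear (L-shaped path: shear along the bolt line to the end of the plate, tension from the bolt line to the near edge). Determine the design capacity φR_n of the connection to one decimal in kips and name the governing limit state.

Bolt shear: A_b = π(1)²/4 = 0.7854 in². φR_n = 0.75 × 84 × 0.7854 × 3 × 1 = 148.4 kips.
Bearing (0.5 in plate, F_u = 65 ksi): end bolts L_c = 2.25 − 1.125/2 = 1.6875, R_n = min(1.2×1.6875×0.5×65, 2.4×1×0.5×65) = 65.813 kips/bolt; interior L_c = 3.375 − 1.125 = 2.25, R_n = 78 kips/bolt. φR_n = 0.75 × (1×65.813 + 2×78) = 166.4 kips.
Tension yield (gross): A_g = 5.8125×0.5 = 2.9063 in². φR_n = 0.90 × 50 × 2.9063 = 130.8 kips.
Block shear: shear path 1×[2.25+2×3.375] = 1×9 in, A_gv = 4.5, A_nv = 1×(9 − 2.5×1.1875)×0.5 = 3.0156 in²; tension to near edge: (1.75 − 0.5×1.1875)×0.5 = 0.57813 in². R_n = min(0.6×65×3.0156, 0.6×50×4.5) + 1.0×65×0.57813 = min(117.61, 135) + 37.578 = 155.19 kips. φR_n = 0.75 × 155.19 = 116.4 kips.
Governing: min(148.4, 166.4, 130.8, 116.4) = 116.4 kips → block shear.

116.4 kips (block shear governs)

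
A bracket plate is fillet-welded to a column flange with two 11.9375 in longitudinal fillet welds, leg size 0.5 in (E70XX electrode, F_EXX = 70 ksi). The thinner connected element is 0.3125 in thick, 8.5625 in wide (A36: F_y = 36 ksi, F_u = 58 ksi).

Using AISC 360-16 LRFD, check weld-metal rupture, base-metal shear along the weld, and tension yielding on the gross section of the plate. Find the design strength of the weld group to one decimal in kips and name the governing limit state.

86.7 kips (gross-section yield governs)

Weld metal: throat = 0.707×0.5 = 0.3535 in, L = 2×11.9375 = 23.875 in. φR_n = 0.75 × 0.6 × 70 × 0.3535 × 23.875 = 265.9 kips.
Base metal shear (0.3125 in plate): yield φR_n = 1.0×0.6×36×0.3125×23.875 = 161.2 kips; rupture φR_n = 0.75×0.6×58×0.3125×23.875 = 194.7 kips; take 161.2 kips (yield).
Tension yield (gross): A_g = 8.5625×0.3125 = 2.6758 in². φR_n = 0.90 × 36 × 2.6758 = 86.7 kips.
Governing: min(265.9, 161.2, 86.7) = 86.7 kips → gross-section yield.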